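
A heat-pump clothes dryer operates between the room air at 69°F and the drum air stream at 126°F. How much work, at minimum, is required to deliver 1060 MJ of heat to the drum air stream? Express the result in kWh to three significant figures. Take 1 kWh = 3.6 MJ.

In absolute terms T_C = 293.71 K and T_H = 325.37 K, so ΔT = 31.67 K.
The reversible limit is COP_HP = T_H/ΔT = 10.27, so W_min = Q_H/COP = Q_H·ΔT/T_H.
W_min = 1060 × 31.67/325.37 = 103.2 MJ = 28.66 kWh.

28.7 kWh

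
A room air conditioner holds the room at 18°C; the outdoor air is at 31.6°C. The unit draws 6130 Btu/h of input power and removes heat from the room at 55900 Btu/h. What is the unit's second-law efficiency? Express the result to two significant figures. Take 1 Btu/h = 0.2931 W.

COP_actual = Q̇_C/Ẇ = 55900/6130 = 9.119.
In absolute terms T_C = 291.15 K and T_H = 304.75 K, so ΔT = 13.60 K.
COP_Carnot = T_C/ΔT = 291.15/13.60 = 21.41.
η_II = COP_actual/COP_Carnot = 9.119/21.41 = 0.4260.

0.43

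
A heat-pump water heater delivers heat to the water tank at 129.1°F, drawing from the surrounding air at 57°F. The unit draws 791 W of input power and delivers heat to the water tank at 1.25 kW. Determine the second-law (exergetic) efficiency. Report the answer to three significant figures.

Converting, Q̇_H = 1.250 kW = 1250 W, so COP_actual = Q̇_H/Ẇ = 1250/791.0 = 1.580.
In absolute terms T_C = 287.04 K and T_H = 327.09 K, so ΔT = 40.06 K.
COP_Carnot = T_H/ΔT = 327.09/40.06 = 8.166.
η_II = COP_actual/COP_Carnot = 1.580/8.166 = 0.1935.

0.194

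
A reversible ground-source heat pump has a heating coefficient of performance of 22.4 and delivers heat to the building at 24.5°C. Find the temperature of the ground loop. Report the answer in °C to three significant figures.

11.2 °C

COP_HP = T_H/(T_H − T_C) gives T_H − T_C = T_H/COP.
With T_H = 297.65 K, T_C = 297.65 × (1 − 1/22.4) = 284.36 K.
Converting, 284.36 K = 11.21°C.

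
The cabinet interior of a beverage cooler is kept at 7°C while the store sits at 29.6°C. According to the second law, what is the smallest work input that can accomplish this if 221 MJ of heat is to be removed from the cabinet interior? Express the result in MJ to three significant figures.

In absolute terms T_C = 280.15 K and T_H = 302.75 K, so ΔT = 22.60 K.
The reversible limit is COP_R = T_C/ΔT = 12.40, so W_min = Q_C/COP = Q_C·ΔT/T_C.
W_min = 221.0 × 22.60/280.15 = 17.83 MJ.

17.8 MJ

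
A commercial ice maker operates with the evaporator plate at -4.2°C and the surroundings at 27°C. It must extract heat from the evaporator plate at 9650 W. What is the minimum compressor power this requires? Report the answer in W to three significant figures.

In absolute terms T_C = 268.95 K and T_H = 300.15 K, so ΔT = 31.20 K.
COP_Carnot = T_C/ΔT = 268.95/31.20 = 8.620.
Ẇ_min = Q̇/COP_Carnot = 9650/8.620 = 1119 W.

1120 W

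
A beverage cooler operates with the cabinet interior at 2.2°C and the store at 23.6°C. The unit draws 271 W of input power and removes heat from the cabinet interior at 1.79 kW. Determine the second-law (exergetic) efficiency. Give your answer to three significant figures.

Converting, Q̇_C = 1.790 kW = 1790 W, so COP_actual = Q̇_C/Ẇ = 1790/271.0 = 6.605.
In absolute terms T_C = 275.35 K and T_H = 296.75 K, so ΔT = 21.40 K.
COP_Carnot = T_C/ΔT = 275.35/21.40 = 12.87.
η_II = COP_actual/COP_Carnot = 6.605/12.87 = 0.5133.

0.513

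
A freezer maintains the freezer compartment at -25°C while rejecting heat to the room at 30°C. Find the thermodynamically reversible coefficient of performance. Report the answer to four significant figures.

4.512

In absolute terms T_C = 248.15 K and T_H = 303.15 K, so ΔT = 55.00 K.
For a reversible cycle, COP_Carnot = T_C/ΔT = 248.15/55.00 = 4.512.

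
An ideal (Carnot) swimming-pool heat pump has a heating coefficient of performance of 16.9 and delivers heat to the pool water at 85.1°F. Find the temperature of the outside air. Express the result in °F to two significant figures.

COP_HP = T_H/(T_H − T_C) gives T_H − T_C = T_H/COP.
With T_H = 302.65 K, T_C = 302.65 × (1 − 1/16.9) = 284.74 K.
Converting, 284.74 K = 52.87°F.

53 °F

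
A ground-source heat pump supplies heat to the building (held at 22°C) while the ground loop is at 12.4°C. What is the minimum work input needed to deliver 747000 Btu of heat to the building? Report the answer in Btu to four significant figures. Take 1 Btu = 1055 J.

24300 Btu

In absolute terms T_C = 285.55 K and T_H = 295.15 K, so ΔT = 9.600 K.
The reversible limit is COP_HP = T_H/ΔT = 30.74, so W_min = Q_H/COP = Q_H·ΔT/T_H.
W_min = 747000 × 9.600/295.15 = 24300 Btu.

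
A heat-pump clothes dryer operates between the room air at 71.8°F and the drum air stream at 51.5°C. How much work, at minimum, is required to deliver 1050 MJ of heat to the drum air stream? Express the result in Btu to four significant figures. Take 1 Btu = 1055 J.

90100 Btu

In absolute terms T_C = 295.26 K and T_H = 324.65 K, so ΔT = 29.39 K.
The reversible limit is COP_HP = T_H/ΔT = 11.05, so W_min = Q_H/COP = Q_H·ΔT/T_H.
W_min = 1050 × 29.39/324.65 = 95.05 MJ = 90100 Btu.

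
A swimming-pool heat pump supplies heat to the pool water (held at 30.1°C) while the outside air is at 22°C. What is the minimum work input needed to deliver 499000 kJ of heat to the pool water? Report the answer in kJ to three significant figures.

13300 kJ

In absolute terms T_C = 295.15 K and T_H = 303.25 K, so ΔT = 8.100 K.
The reversible limit is COP_HP = T_H/ΔT = 37.44, so W_min = Q_H/COP = Q_H·ΔT/T_H.
W_min = 499000 × 8.100/303.25 = 13330 kJ.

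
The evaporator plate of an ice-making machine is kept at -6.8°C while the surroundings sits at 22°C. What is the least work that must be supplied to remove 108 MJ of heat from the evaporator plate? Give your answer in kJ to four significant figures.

11680 kJ

In absolute terms T_C = 266.35 K and T_H = 295.15 K, so ΔT = 28.80 K.
The reversible limit is COP_R = T_C/ΔT = 9.248, so W_min = Q_C/COP = Q_C·ΔT/T_C.
W_min = 108.0 × 28.80/266.35 = 11.68 MJ = 11680 kJ.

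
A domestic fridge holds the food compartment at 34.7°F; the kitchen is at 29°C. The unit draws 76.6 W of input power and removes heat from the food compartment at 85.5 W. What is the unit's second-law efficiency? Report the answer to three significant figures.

COP_actual = Q̇_C/Ẇ = 85.50/76.60 = 1.116.
In absolute terms T_C = 274.65 K and T_H = 302.15 K, so ΔT = 27.50 K.
COP_Carnot = T_C/ΔT = 274.65/27.50 = 9.987.
η_II = COP_actual/COP_Carnot = 1.116/9.987 = 0.1118.

0.112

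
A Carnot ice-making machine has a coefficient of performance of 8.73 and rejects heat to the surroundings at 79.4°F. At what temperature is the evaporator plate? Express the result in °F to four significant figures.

For a Carnot refrigerator COP_R = T_C/(T_H − T_C), so T_C = COP·T_H/(1 + COP).
With T_H = 299.48 K, T_C = 8.73 × 299.48/9.730 = 268.70 K.
Converting, 268.70 K = 24.00°F.

24.00 °F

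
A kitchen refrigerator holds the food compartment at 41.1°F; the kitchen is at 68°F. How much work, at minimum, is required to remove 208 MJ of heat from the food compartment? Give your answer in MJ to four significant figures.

11.17 MJ

In absolute terms T_C = 278.21 K and T_H = 293.15 K, so ΔT = 14.94 K.
The reversible limit is COP_R = T_C/ΔT = 18.62, so W_min = Q_C/COP = Q_C·ΔT/T_C.
W_min = 208.0 × 14.94/278.21 = 11.17 MJ.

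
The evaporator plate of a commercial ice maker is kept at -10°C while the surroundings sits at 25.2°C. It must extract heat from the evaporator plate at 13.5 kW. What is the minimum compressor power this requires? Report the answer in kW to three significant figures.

1.81 kW

In absolute terms T_C = 263.15 K and T_H = 298.35 K, so ΔT = 35.20 K.
COP_Carnot = T_C/ΔT = 263.15/35.20 = 7.476.
Ẇ_min = Q̇/COP_Carnot = 13.50/7.476 = 1.806 kW.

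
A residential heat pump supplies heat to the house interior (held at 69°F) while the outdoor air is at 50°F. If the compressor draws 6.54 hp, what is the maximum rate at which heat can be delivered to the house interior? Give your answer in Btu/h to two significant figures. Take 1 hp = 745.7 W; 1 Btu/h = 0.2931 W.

In absolute terms T_C = 283.15 K and T_H = 293.71 K, so ΔT = 10.56 K.
COP_Carnot = T_H/ΔT = 293.71/10.56 = 27.82.
Q̇_max = COP_Carnot × Ẇ = 27.82 × 6.540 hp = 182.0 hp = 463000 Btu/h.

460000 Btu/h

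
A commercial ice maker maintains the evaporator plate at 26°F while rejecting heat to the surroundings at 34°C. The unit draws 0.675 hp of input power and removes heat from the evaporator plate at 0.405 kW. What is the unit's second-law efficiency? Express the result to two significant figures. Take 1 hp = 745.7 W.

Converting, Q̇_C = 0.4050 kW = 0.5431 hp, so COP_actual = Q̇_C/Ẇ = 0.5431/0.6750 = 0.8046.
In absolute terms T_C = 269.82 K and T_H = 307.15 K, so ΔT = 37.33 K.
COP_Carnot = T_C/ΔT = 269.82/37.33 = 7.227.
η_II = COP_actual/COP_Carnot = 0.8046/7.227 = 0.1113.

0.11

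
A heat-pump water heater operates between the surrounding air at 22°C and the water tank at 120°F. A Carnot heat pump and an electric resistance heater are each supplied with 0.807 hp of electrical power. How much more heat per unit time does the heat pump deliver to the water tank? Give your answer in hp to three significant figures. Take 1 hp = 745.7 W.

8.86 hp

In absolute terms T_C = 295.15 K and T_H = 322.04 K, so ΔT = 26.89 K.
COP_Carnot = T_H/ΔT = 322.04/26.89 = 11.98.
The heat pump delivers Q̇_H = COP × Ẇ = 9.665 hp; the resistance heater delivers Ẇ = 0.8070 hp.
Extra = (COP − 1)·Ẇ = 8.858 hp.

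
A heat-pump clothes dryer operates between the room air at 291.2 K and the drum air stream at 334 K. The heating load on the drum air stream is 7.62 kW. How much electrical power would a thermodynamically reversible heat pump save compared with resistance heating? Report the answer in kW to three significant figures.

6.64 kW

The reservoir spacing is ΔT = 334 − 291.2 = 42.80 K.
COP_Carnot = T_H/ΔT = 334.00/42.80 = 7.804.
Resistance heating needs Ẇ_res = Q̇_H = 7.620 kW; the reversible heat pump needs only Ẇ_hp = Q̇_H/COP = 0.9765 kW.
Saving = 7.620 − 0.9765 = 6.644 kW.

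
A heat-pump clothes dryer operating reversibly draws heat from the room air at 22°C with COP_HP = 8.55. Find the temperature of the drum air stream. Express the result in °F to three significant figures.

142 °F

COP_HP = T_H/(T_H − T_C) rearranges to T_H = COP·T_C/(COP − 1).
With T_C = 295.15 K, T_H = 8.55 × 295.15/7.550 = 334.24 K.
Converting, 334.24 K = 141.97°F.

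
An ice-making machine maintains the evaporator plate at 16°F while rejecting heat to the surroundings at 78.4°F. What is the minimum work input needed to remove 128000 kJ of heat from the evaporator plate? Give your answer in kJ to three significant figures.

16800 kJ

In absolute terms T_C = 264.26 K and T_H = 298.93 K, so ΔT = 34.67 K.
The reversible limit is COP_R = T_C/ΔT = 7.623, so W_min = Q_C/COP = Q_C·ΔT/T_C.
W_min = 128000 × 34.67/264.26 = 16790 kJ.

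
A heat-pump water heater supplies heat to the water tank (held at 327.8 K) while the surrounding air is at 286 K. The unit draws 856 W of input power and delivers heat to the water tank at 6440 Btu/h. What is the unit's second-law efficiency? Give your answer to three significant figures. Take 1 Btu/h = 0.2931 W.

Converting, Q̇_H = 6440 Btu/h = 1888 W, so COP_actual = Q̇_H/Ẇ = 1888/856.0 = 2.205.
The reservoir spacing is ΔT = 327.8 − 286 = 41.80 K.
COP_Carnot = T_H/ΔT = 327.80/41.80 = 7.842.
η_II = COP_actual/COP_Carnot = 2.205/7.842 = 0.2812.

0.281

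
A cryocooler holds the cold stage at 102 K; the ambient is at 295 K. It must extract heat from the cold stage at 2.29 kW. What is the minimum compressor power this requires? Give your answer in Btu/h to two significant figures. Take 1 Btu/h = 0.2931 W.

The reservoir spacing is ΔT = 295 − 102 = 193.0 K.
COP_Carnot = T_C/ΔT = 102.00/193.0 = 0.5285.
Ẇ_min = Q̇/COP_Carnot = 2.290/0.5285 = 4.333 kW = 14780 Btu/h.

15000 Btu/h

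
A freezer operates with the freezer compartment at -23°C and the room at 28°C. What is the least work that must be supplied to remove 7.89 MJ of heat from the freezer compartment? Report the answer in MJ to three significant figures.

1.61 MJ

In absolute terms T_C = 250.15 K and T_H = 301.15 K, so ΔT = 51.00 K.
The reversible limit is COP_R = T_C/ΔT = 4.905, so W_min = Q_C/COP = Q_C·ΔT/T_C.
W_min = 7.890 × 51.00/250.15 = 1.609 MJ.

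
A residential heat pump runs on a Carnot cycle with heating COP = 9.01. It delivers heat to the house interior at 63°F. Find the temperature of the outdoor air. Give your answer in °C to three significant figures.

COP_HP = T_H/(T_H − T_C) gives T_H − T_C = T_H/COP.
With T_H = 290.37 K, T_C = 290.37 × (1 − 1/9.01) = 258.14 K.
Converting, 258.14 K = -15.01°C.

-15.0 °C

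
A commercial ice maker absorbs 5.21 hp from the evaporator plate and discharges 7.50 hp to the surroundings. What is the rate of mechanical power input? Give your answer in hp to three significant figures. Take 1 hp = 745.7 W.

2.29 hp

For a cyclic device the first law requires Q̇_H = Q̇_C + Ẇ.
Ẇ = Q̇_H − Q̇_C = 2.290 hp.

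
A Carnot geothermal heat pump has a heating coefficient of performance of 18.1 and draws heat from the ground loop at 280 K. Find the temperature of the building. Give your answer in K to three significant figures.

296 K

COP_HP = T_H/(T_H − T_C) rearranges to T_H = COP·T_C/(COP − 1).
With T_C = 280.00 K, T_H = 18.1 × 280.00/17.10 = 296.37 K.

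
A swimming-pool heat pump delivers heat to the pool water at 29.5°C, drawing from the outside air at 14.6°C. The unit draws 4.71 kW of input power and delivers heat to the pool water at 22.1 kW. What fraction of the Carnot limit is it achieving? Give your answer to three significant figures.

COP_actual = Q̇_H/Ẇ = 22.10/4.710 = 4.692.
In absolute terms T_C = 287.75 K and T_H = 302.65 K, so ΔT = 14.90 K.
COP_Carnot = T_H/ΔT = 302.65/14.90 = 20.31.
η_II = COP_actual/COP_Carnot = 4.692/20.31 = 0.2310.

0.231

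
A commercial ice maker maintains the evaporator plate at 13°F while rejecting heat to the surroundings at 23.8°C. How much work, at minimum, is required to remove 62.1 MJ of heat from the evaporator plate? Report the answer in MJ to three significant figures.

8.12 MJ

In absolute terms T_C = 262.59 K and T_H = 296.95 K, so ΔT = 34.36 K.
The reversible limit is COP_R = T_C/ΔT = 7.643, so W_min = Q_C/COP = Q_C·ΔT/T_C.
W_min = 62.10 × 34.36/262.59 = 8.125 MJ.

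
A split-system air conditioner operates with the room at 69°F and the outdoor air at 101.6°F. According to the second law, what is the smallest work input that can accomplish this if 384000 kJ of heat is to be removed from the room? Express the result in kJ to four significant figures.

In absolute terms T_C = 293.71 K and T_H = 311.82 K, so ΔT = 18.11 K.
The reversible limit is COP_R = T_C/ΔT = 16.22, so W_min = Q_C/COP = Q_C·ΔT/T_C.
W_min = 384000 × 18.11/293.71 = 23680 kJ.

23680 kJ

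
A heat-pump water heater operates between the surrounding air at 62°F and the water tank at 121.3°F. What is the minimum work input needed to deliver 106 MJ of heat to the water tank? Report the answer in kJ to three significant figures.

In absolute terms T_C = 289.82 K and T_H = 322.76 K, so ΔT = 32.94 K.
The reversible limit is COP_HP = T_H/ΔT = 9.797, so W_min = Q_H/COP = Q_H·ΔT/T_H.
W_min = 106.0 × 32.94/322.76 = 10.82 MJ = 10820 kJ.

10800 kJ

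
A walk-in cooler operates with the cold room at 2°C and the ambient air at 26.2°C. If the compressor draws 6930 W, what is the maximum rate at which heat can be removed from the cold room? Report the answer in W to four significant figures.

In absolute terms T_C = 275.15 K and T_H = 299.35 K, so ΔT = 24.20 K.
COP_Carnot = T_C/ΔT = 275.15/24.20 = 11.37.
Q̇_max = COP_Carnot × Ẇ = 11.37 × 6930 W = 78790 W.

78790 W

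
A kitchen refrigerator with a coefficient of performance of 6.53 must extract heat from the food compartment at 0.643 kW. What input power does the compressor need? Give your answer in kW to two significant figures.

Ẇ = Q̇_C/COP = 0.6430/6.53 = 0.09847 kW.

0.098 kW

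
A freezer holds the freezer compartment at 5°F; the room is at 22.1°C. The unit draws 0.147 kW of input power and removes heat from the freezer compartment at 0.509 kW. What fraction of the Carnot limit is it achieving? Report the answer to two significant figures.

COP_actual = Q̇_C/Ẇ = 0.5090/0.1470 = 3.463.
In absolute terms T_C = 258.15 K and T_H = 295.25 K, so ΔT = 37.10 K.
COP_Carnot = T_C/ΔT = 258.15/37.10 = 6.958.
η_II = COP_actual/COP_Carnot = 3.463/6.958 = 0.4976.

0.50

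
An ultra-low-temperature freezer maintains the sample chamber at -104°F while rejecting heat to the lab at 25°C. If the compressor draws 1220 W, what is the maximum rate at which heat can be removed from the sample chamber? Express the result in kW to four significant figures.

In absolute terms T_C = 197.59 K and T_H = 298.15 K, so ΔT = 100.6 K.
COP_Carnot = T_C/ΔT = 197.59/100.6 = 1.965.
Q̇_max = COP_Carnot × Ẇ = 1.965 × 1220 W = 2397 W = 2.397 kW.

2.397 kW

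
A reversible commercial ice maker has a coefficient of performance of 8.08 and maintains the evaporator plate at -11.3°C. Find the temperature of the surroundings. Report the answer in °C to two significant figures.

COP_R = T_C/(T_H − T_C) gives T_H − T_C = T_C/COP.
With T_C = 261.85 K, T_H = 261.85 × (1 + 1/8.08) = 294.26 K.
Converting, 294.26 K = 21.11°C.

21 °C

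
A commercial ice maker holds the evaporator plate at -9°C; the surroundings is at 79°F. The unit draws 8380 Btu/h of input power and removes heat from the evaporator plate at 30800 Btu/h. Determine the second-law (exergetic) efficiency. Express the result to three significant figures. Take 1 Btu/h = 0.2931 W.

COP_actual = Q̇_C/Ẇ = 30800/8380 = 3.675.
In absolute terms T_C = 264.15 K and T_H = 299.26 K, so ΔT = 35.11 K.
COP_Carnot = T_C/ΔT = 264.15/35.11 = 7.523.
η_II = COP_actual/COP_Carnot = 3.675/7.523 = 0.4885.

0.489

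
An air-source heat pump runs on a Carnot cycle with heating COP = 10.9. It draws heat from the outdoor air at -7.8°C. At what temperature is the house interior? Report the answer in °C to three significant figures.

19.0 °C

COP_HP = T_H/(T_H − T_C) rearranges to T_H = COP·T_C/(COP − 1).
With T_C = 265.35 K, T_H = 10.9 × 265.35/9.900 = 292.15 K.
Converting, 292.15 K = 19.00°C.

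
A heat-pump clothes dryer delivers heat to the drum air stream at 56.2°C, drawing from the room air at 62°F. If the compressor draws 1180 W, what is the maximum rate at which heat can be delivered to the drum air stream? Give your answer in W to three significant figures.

9830 W

In absolute terms T_C = 289.82 K and T_H = 329.35 K, so ΔT = 39.53 K.
COP_Carnot = T_H/ΔT = 329.35/39.53 = 8.331.
Q̇_max = COP_Carnot × Ẇ = 8.331 × 1180 W = 9831 W.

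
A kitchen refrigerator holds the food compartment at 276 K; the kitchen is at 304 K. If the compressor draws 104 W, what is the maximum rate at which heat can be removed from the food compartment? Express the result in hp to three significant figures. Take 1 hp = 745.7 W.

The reservoir spacing is ΔT = 304 − 276 = 28.00 K.
COP_Carnot = T_C/ΔT = 276.00/28.00 = 9.857.
Q̇_max = COP_Carnot × Ẇ = 9.857 × 104.0 W = 1025 W = 1.375 hp.

1.37 hp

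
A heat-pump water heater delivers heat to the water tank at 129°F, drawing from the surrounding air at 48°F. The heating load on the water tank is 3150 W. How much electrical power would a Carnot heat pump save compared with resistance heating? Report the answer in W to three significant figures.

2720 W

In absolute terms T_C = 282.04 K and T_H = 327.04 K, so ΔT = 45.00 K.
COP_Carnot = T_H/ΔT = 327.04/45.00 = 7.268.
Resistance heating needs Ẇ_res = Q̇_H = 3150 W; the reversible heat pump needs only Ẇ_hp = Q̇_H/COP = 433.4 W.
Saving = 3150 − 433.4 = 2717 W.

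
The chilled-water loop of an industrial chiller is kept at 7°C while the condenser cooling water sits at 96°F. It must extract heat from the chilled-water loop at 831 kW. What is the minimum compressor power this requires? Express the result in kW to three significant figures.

In absolute terms T_C = 280.15 K and T_H = 308.71 K, so ΔT = 28.56 K.
COP_Carnot = T_C/ΔT = 280.15/28.56 = 9.811.
Ẇ_min = Q̇/COP_Carnot = 831.0/9.811 = 84.70 kW.

84.7 kW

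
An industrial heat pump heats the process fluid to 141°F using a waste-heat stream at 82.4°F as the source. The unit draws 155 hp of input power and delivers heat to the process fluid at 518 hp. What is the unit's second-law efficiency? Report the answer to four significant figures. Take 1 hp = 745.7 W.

0.3260

COP_actual = Q̇_H/Ẇ = 518.0/155.0 = 3.342.
In absolute terms T_C = 301.15 K and T_H = 333.71 K, so ΔT = 32.56 K.
COP_Carnot = T_H/ΔT = 333.71/32.56 = 10.25.
η_II = COP_actual/COP_Carnot = 3.342/10.25 = 0.3260.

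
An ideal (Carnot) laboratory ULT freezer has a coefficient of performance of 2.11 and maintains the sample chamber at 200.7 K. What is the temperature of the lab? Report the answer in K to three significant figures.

COP_R = T_C/(T_H − T_C) gives T_H − T_C = T_C/COP.
With T_C = 200.70 K, T_H = 200.70 × (1 + 1/2.11) = 295.82 K.

296 K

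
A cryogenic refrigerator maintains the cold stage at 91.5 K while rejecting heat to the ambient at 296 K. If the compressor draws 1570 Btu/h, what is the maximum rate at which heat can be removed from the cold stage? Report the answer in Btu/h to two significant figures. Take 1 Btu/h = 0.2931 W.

The reservoir spacing is ΔT = 296 − 91.5 = 204.5 K.
COP_Carnot = T_C/ΔT = 91.50/204.5 = 0.4474.
Q̇_max = COP_Carnot × Ẇ = 0.4474 × 1570 Btu/h = 702.5 Btu/h.

700 Btu/h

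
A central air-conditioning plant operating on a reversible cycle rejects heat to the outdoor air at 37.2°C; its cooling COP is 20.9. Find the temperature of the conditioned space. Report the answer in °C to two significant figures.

For a Carnot refrigerator COP_R = T_C/(T_H − T_C), so T_C = COP·T_H/(1 + COP).
With T_H = 310.35 K, T_C = 20.9 × 310.35/21.90 = 296.18 K.
Converting, 296.18 K = 23.03°C.

23 °C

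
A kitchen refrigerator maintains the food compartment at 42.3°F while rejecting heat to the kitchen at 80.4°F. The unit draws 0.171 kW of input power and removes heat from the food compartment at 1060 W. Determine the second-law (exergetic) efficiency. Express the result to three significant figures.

0.470

Converting, Q̇_C = 1060 W = 1.060 kW, so COP_actual = Q̇_C/Ẇ = 1.060/0.1710 = 6.199.
In absolute terms T_C = 278.87 K and T_H = 300.04 K, so ΔT = 21.17 K.
COP_Carnot = T_C/ΔT = 278.87/21.17 = 13.18.
η_II = COP_actual/COP_Carnot = 6.199/13.18 = 0.4705.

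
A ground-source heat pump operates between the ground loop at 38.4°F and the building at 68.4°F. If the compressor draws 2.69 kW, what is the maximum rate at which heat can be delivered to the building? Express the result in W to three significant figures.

In absolute terms T_C = 276.71 K and T_H = 293.37 K, so ΔT = 16.67 K.
COP_Carnot = T_H/ΔT = 293.37/16.67 = 17.60.
Q̇_max = COP_Carnot × Ẇ = 17.60 × 2.690 kW = 47.35 kW = 47350 W.

47400 W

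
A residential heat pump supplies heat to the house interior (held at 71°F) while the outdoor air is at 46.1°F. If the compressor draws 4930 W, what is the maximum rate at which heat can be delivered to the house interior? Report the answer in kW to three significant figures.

In absolute terms T_C = 280.98 K and T_H = 294.82 K, so ΔT = 13.83 K.
COP_Carnot = T_H/ΔT = 294.82/13.83 = 21.31.
Q̇_max = COP_Carnot × Ẇ = 21.31 × 4930 W = 105100 W = 105.1 kW.

105 kW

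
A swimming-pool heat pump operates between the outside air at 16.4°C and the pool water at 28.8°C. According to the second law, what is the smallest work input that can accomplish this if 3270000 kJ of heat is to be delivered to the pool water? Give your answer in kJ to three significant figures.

134000 kJ

In absolute terms T_C = 289.55 K and T_H = 301.95 K, so ΔT = 12.40 K.
The reversible limit is COP_HP = T_H/ΔT = 24.35, so W_min = Q_H/COP = Q_H·ΔT/T_H.
W_min = 3270000 × 12.40/301.95 = 134300 kJ.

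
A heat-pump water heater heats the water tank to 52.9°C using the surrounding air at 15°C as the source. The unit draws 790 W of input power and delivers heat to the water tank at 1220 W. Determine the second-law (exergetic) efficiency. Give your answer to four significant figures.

0.1795

COP_actual = Q̇_H/Ẇ = 1220/790.0 = 1.544.
In absolute terms T_C = 288.15 K and T_H = 326.05 K, so ΔT = 37.90 K.
COP_Carnot = T_H/ΔT = 326.05/37.90 = 8.603.
η_II = COP_actual/COP_Carnot = 1.544/8.603 = 0.1795.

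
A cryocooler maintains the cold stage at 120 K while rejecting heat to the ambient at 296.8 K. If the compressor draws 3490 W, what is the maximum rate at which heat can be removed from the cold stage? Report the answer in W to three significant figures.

The reservoir spacing is ΔT = 296.8 − 120 = 176.8 K.
COP_Carnot = T_C/ΔT = 120.00/176.8 = 0.6787.
Q̇_max = COP_Carnot × Ẇ = 0.6787 × 3490 W = 2369 W.

2370 W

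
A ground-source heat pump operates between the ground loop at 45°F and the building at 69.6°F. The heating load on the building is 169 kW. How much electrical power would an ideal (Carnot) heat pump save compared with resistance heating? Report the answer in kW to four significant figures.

In absolute terms T_C = 280.37 K and T_H = 294.04 K, so ΔT = 13.67 K.
COP_Carnot = T_H/ΔT = 294.04/13.67 = 21.52.
Resistance heating needs Ẇ_res = Q̇_H = 169.0 kW; the reversible heat pump needs only Ẇ_hp = Q̇_H/COP = 7.855 kW.
Saving = 169.0 − 7.855 = 161.1 kW.

161.1 kW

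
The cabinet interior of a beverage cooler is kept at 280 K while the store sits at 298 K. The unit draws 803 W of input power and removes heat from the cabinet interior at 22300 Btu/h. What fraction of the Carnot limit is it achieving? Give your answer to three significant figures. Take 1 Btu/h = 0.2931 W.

0.523

Converting, Q̇_C = 22300 Btu/h = 6536 W, so COP_actual = Q̇_C/Ẇ = 6536/803.0 = 8.140.
The reservoir spacing is ΔT = 298 − 280 = 18.00 K.
COP_Carnot = T_C/ΔT = 280.00/18.00 = 15.56.
η_II = COP_actual/COP_Carnot = 8.140/15.56 = 0.5233.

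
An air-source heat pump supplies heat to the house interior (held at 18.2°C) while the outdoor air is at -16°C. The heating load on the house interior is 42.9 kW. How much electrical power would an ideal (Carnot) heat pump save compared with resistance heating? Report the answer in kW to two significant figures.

In absolute terms T_C = 257.15 K and T_H = 291.35 K, so ΔT = 34.20 K.
COP_Carnot = T_H/ΔT = 291.35/34.20 = 8.519.
Resistance heating needs Ẇ_res = Q̇_H = 42.90 kW; the reversible heat pump needs only Ẇ_hp = Q̇_H/COP = 5.036 kW.
Saving = 42.90 − 5.036 = 37.86 kW.

38 kW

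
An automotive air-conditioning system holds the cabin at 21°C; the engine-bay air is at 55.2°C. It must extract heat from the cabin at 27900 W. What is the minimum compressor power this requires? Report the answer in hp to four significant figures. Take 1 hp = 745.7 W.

4.350 hp

In absolute terms T_C = 294.15 K and T_H = 328.35 K, so ΔT = 34.20 K.
COP_Carnot = T_C/ΔT = 294.15/34.20 = 8.601.
Ẇ_min = Q̇/COP_Carnot = 27900/8.601 = 3244 W = 4.350 hp.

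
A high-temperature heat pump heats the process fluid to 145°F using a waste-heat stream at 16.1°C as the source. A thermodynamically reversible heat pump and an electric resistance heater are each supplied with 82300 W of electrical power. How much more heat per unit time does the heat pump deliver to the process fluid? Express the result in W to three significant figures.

510000 W

In absolute terms T_C = 289.25 K and T_H = 335.93 K, so ΔT = 46.68 K.
COP_Carnot = T_H/ΔT = 335.93/46.68 = 7.197.
The heat pump delivers Q̇_H = COP × Ẇ = 592300 W; the resistance heater delivers Ẇ = 82300 W.
Extra = (COP − 1)·Ẇ = 510000 W.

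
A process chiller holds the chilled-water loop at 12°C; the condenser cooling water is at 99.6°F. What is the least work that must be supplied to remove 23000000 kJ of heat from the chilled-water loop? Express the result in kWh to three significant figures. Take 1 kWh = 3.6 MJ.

573 kWh

In absolute terms T_C = 285.15 K and T_H = 310.71 K, so ΔT = 25.56 K.
The reversible limit is COP_R = T_C/ΔT = 11.16, so W_min = Q_C/COP = Q_C·ΔT/T_C.
W_min = 23000000 × 25.56/285.15 = 2061000 kJ = 572.6 kWh.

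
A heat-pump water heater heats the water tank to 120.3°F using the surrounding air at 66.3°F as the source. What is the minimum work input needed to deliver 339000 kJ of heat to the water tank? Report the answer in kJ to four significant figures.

In absolute terms T_C = 292.21 K and T_H = 322.21 K, so ΔT = 30.00 K.
The reversible limit is COP_HP = T_H/ΔT = 10.74, so W_min = Q_H/COP = Q_H·ΔT/T_H.
W_min = 339000 × 30.00/322.21 = 31560 kJ.

31560 kJ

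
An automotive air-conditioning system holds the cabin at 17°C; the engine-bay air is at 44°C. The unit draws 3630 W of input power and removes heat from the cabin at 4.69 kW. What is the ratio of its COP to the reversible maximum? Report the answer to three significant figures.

Converting, Q̇_C = 4.690 kW = 4690 W, so COP_actual = Q̇_C/Ẇ = 4690/3630 = 1.292.
In absolute terms T_C = 290.15 K and T_H = 317.15 K, so ΔT = 27.00 K.
COP_Carnot = T_C/ΔT = 290.15/27.00 = 10.75.
η_II = COP_actual/COP_Carnot = 1.292/10.75 = 0.1202.

0.120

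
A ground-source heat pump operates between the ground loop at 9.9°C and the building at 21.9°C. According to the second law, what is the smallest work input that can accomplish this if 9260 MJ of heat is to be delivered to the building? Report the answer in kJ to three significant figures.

In absolute terms T_C = 283.05 K and T_H = 295.05 K, so ΔT = 12.00 K.
The reversible limit is COP_HP = T_H/ΔT = 24.59, so W_min = Q_H/COP = Q_H·ΔT/T_H.
W_min = 9260 × 12.00/295.05 = 376.6 MJ = 376600 kJ.

377000 kJ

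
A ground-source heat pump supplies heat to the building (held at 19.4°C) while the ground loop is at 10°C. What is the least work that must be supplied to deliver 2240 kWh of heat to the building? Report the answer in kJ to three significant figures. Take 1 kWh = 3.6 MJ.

259000 kJ

In absolute terms T_C = 283.15 K and T_H = 292.55 K, so ΔT = 9.400 K.
The reversible limit is COP_HP = T_H/ΔT = 31.12, so W_min = Q_H/COP = Q_H·ΔT/T_H.
W_min = 2240 × 9.400/292.55 = 71.97 kWh = 259100 kJ.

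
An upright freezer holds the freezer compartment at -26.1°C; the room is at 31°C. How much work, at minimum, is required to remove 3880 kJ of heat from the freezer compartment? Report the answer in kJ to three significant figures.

897 kJ

In absolute terms T_C = 247.05 K and T_H = 304.15 K, so ΔT = 57.10 K.
The reversible limit is COP_R = T_C/ΔT = 4.327, so W_min = Q_C/COP = Q_C·ΔT/T_C.
W_min = 3880 × 57.10/247.05 = 896.8 kJ.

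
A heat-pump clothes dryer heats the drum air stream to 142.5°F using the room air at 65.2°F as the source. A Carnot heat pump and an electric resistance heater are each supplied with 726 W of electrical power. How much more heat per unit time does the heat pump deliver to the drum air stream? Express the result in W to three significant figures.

In absolute terms T_C = 291.59 K and T_H = 334.54 K, so ΔT = 42.94 K.
COP_Carnot = T_H/ΔT = 334.54/42.94 = 7.790.
The heat pump delivers Q̇_H = COP × Ẇ = 5656 W; the resistance heater delivers Ẇ = 726.0 W.
Extra = (COP − 1)·Ẇ = 4930 W.

4930 W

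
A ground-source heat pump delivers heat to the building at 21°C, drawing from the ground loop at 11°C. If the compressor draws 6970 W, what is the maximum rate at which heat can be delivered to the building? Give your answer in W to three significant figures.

In absolute terms T_C = 284.15 K and T_H = 294.15 K, so ΔT = 10.00 K.
COP_Carnot = T_H/ΔT = 294.15/10.00 = 29.42.
Q̇_max = COP_Carnot × Ẇ = 29.42 × 6970 W = 205000 W.

205000 W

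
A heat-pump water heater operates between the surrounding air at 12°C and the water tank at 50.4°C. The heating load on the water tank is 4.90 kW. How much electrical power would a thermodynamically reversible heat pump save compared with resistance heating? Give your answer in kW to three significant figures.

4.32 kW

In absolute terms T_C = 285.15 K and T_H = 323.55 K, so ΔT = 38.40 K.
COP_Carnot = T_H/ΔT = 323.55/38.40 = 8.426.
Resistance heating needs Ẇ_res = Q̇_H = 4.900 kW; the reversible heat pump needs only Ẇ_hp = Q̇_H/COP = 0.5815 kW.
Saving = 4.900 − 0.5815 = 4.318 kW.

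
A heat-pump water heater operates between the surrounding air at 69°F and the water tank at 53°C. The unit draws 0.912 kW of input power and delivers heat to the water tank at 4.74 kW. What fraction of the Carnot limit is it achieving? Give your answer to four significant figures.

0.5170

COP_actual = Q̇_H/Ẇ = 4.740/0.9120 = 5.197.
In absolute terms T_C = 293.71 K and T_H = 326.15 K, so ΔT = 32.44 K.
COP_Carnot = T_H/ΔT = 326.15/32.44 = 10.05.
η_II = COP_actual/COP_Carnot = 5.197/10.05 = 0.5170.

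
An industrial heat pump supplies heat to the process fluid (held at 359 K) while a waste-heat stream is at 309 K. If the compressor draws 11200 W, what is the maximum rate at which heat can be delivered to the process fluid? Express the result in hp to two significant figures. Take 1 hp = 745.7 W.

The reservoir spacing is ΔT = 359 − 309 = 50.00 K.
COP_Carnot = T_H/ΔT = 359.00/50.00 = 7.180.
Q̇_max = COP_Carnot × Ẇ = 7.180 × 11200 W = 80420 W = 107.8 hp.

110 hp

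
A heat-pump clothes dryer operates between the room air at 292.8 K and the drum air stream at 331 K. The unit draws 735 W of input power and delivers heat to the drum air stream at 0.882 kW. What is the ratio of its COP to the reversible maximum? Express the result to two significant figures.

0.14

Converting, Q̇_H = 0.8820 kW = 882.0 W, so COP_actual = Q̇_H/Ẇ = 882.0/735.0 = 1.200.
The reservoir spacing is ΔT = 331 − 292.8 = 38.20 K.
COP_Carnot = T_H/ΔT = 331.00/38.20 = 8.665.
η_II = COP_actual/COP_Carnot = 1.200/8.665 = 0.1385.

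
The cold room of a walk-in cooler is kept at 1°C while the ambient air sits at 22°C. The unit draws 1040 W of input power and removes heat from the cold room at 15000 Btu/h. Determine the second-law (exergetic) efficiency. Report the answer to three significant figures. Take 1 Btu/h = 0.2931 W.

Converting, Q̇_C = 15000 Btu/h = 4397 W, so COP_actual = Q̇_C/Ẇ = 4397/1040 = 4.227.
In absolute terms T_C = 274.15 K and T_H = 295.15 K, so ΔT = 21.00 K.
COP_Carnot = T_C/ΔT = 274.15/21.00 = 13.05.
η_II = COP_actual/COP_Carnot = 4.227/13.05 = 0.3238.

0.324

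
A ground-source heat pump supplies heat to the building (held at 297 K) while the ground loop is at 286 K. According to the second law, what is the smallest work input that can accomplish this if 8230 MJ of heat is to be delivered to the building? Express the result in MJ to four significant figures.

The reservoir spacing is ΔT = 297 − 286 = 11.00 K.
The reversible limit is COP_HP = T_H/ΔT = 27.00, so W_min = Q_H/COP = Q_H·ΔT/T_H.
W_min = 8230 × 11.00/297.00 = 304.8 MJ.

304.8 MJ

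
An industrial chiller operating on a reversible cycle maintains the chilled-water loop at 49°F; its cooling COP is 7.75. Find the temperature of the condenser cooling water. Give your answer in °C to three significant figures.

45.9 °C

COP_R = T_C/(T_H − T_C) gives T_H − T_C = T_C/COP.
With T_C = 282.59 K, T_H = 282.59 × (1 + 1/7.75) = 319.06 K.
Converting, 319.06 K = 45.91°C.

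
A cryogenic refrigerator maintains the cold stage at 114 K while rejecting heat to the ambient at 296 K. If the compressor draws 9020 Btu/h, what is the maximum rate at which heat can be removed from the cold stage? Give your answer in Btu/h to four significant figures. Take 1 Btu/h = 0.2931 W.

The reservoir spacing is ΔT = 296 − 114 = 182.0 K.
COP_Carnot = T_C/ΔT = 114.00/182.0 = 0.6264.
Q̇_max = COP_Carnot × Ẇ = 0.6264 × 9020 Btu/h = 5650 Btu/h.

5650 Btu/h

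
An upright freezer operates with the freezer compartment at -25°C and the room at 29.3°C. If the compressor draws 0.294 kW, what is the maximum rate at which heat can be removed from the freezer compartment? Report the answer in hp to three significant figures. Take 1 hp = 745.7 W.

1.80 hp

In absolute terms T_C = 248.15 K and T_H = 302.45 K, so ΔT = 54.30 K.
COP_Carnot = T_C/ΔT = 248.15/54.30 = 4.570.
Q̇_max = COP_Carnot × Ẇ = 4.570 × 0.2940 kW = 1.344 kW = 1.802 hp.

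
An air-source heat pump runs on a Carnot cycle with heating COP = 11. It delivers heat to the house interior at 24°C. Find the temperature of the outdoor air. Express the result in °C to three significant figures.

COP_HP = T_H/(T_H − T_C) gives T_H − T_C = T_H/COP.
With T_H = 297.15 K, T_C = 297.15 × (1 − 1/11) = 270.14 K.
Converting, 270.14 K = -3.01°C.

-3.01 °C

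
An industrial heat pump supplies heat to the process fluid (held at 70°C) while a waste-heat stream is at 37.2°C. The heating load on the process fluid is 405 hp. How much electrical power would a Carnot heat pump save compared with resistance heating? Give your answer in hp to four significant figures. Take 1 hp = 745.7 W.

366.3 hp

In absolute terms T_C = 310.35 K and T_H = 343.15 K, so ΔT = 32.80 K.
COP_Carnot = T_H/ΔT = 343.15/32.80 = 10.46.
Resistance heating needs Ẇ_res = Q̇_H = 405.0 hp; the reversible heat pump needs only Ẇ_hp = Q̇_H/COP = 38.71 hp.
Saving = 405.0 − 38.71 = 366.3 hp.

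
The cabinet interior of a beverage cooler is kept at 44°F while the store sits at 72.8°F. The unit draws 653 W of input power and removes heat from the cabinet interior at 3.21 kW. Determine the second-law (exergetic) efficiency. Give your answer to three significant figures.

0.281

Converting, Q̇_C = 3.210 kW = 3210 W, so COP_actual = Q̇_C/Ẇ = 3210/653.0 = 4.916.
In absolute terms T_C = 279.82 K and T_H = 295.82 K, so ΔT = 16.00 K.
COP_Carnot = T_C/ΔT = 279.82/16.00 = 17.49.
η_II = COP_actual/COP_Carnot = 4.916/17.49 = 0.2811.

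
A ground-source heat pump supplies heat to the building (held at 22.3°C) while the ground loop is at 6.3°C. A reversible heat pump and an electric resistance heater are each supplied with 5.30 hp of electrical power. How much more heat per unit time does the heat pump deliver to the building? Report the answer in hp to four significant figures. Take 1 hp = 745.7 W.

In absolute terms T_C = 279.45 K and T_H = 295.45 K, so ΔT = 16.00 K.
COP_Carnot = T_H/ΔT = 295.45/16.00 = 18.47.
The heat pump delivers Q̇_H = COP × Ẇ = 97.87 hp; the resistance heater delivers Ẇ = 5.300 hp.
Extra = (COP − 1)·Ẇ = 92.57 hp.

92.57 hp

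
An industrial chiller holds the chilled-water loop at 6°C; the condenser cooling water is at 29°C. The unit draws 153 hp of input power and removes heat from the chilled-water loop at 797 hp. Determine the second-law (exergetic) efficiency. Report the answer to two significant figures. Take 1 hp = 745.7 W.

COP_actual = Q̇_C/Ẇ = 797.0/153.0 = 5.209.
In absolute terms T_C = 279.15 K and T_H = 302.15 K, so ΔT = 23.00 K.
COP_Carnot = T_C/ΔT = 279.15/23.00 = 12.14.
η_II = COP_actual/COP_Carnot = 5.209/12.14 = 0.4292.

0.43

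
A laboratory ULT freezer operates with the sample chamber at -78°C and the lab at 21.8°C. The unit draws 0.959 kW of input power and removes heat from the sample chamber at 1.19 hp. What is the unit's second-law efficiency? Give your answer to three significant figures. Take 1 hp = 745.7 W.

0.473

Converting, Q̇_C = 1.190 hp = 0.8874 kW, so COP_actual = Q̇_C/Ẇ = 0.8874/0.9590 = 0.9253.
In absolute terms T_C = 195.15 K and T_H = 294.95 K, so ΔT = 99.80 K.
COP_Carnot = T_C/ΔT = 195.15/99.80 = 1.955.
η_II = COP_actual/COP_Carnot = 0.9253/1.955 = 0.4732.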